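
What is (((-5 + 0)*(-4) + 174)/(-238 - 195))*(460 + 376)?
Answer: -162184/433 ≈ -374.56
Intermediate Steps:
(((-5 + 0)*(-4) + 174)/(-238 - 195))*(460 + 376) = ((-5*(-4) + 174)/(-433))*836 = ((20 + 174)*(-1/433))*836 = (194*(-1/433))*836 = -194/433*836 = -162184/433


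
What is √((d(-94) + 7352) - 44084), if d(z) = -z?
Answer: I*√36638 ≈ 191.41*I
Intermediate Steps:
√((d(-94) + 7352) - 44084) = √((-1*(-94) + 7352) - 44084) = √((94 + 7352) - 44084) = √(7446 - 44084) = √(-36638) = I*√36638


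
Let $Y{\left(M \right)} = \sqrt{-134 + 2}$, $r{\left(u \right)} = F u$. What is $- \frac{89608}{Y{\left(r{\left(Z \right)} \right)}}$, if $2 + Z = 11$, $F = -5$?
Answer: $\frac{44804 i \sqrt{33}}{33} \approx 7799.4 i$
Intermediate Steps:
$Z = 9$ ($Z = -2 + 11 = 9$)
$r{\left(u \right)} = - 5 u$
$Y{\left(M \right)} = 2 i \sqrt{33}$ ($Y{\left(M \right)} = \sqrt{-132} = 2 i \sqrt{33}$)
$- \frac{89608}{Y{\left(r{\left(Z \right)} \right)}} = - \frac{89608}{2 i \sqrt{33}} = - 89608 \left(- \frac{i \sqrt{33}}{66}\right) = \frac{44804 i \sqrt{33}}{33}$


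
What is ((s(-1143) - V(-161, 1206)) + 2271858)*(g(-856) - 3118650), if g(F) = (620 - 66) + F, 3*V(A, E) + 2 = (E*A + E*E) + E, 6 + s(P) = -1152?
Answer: -17312136063952/3 ≈ -5.7707e+12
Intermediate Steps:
s(P) = -1158 (s(P) = -6 - 1152 = -1158)
V(A, E) = -⅔ + E/3 + E²/3 + A*E/3 (V(A, E) = -⅔ + ((E*A + E*E) + E)/3 = -⅔ + ((A*E + E²) + E)/3 = -⅔ + ((E² + A*E) + E)/3 = -⅔ + (E + E² + A*E)/3 = -⅔ + (E/3 + E²/3 + A*E/3) = -⅔ + E/3 + E²/3 + A*E/3)
g(F) = 554 + F
((s(-1143) - V(-161, 1206)) + 2271858)*(g(-856) - 3118650) = ((-1158 - (-⅔ + (⅓)*1206 + (⅓)*1206² + (⅓)*(-161)*1206)) + 2271858)*((554 - 856) - 3118650) = ((-1158 - (-⅔ + 402 + (⅓)*1454436 - 64722)) + 2271858)*(-302 - 3118650) = ((-1158 - (-⅔ + 402 + 484812 - 64722)) + 2271858)*(-3118952) = ((-1158 - 1*1261474/3) + 2271858)*(-3118952) = ((-1158 - 1261474/3) + 2271858)*(-3118952) = (-1264948/3 + 2271858)*(-3118952) = (5550626/3)*(-3118952) = -17312136063952/3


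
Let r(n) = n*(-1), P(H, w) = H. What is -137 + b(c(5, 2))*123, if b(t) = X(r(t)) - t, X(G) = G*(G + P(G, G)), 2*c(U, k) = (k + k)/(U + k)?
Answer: -7451/49 ≈ -152.06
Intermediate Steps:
c(U, k) = k/(U + k) (c(U, k) = ((k + k)/(U + k))/2 = ((2*k)/(U + k))/2 = (2*k/(U + k))/2 = k/(U + k))
r(n) = -n
X(G) = 2*G² (X(G) = G*(G + G) = G*(2*G) = 2*G²)
b(t) = -t + 2*t² (b(t) = 2*(-t)² - t = 2*t² - t = -t + 2*t²)
-137 + b(c(5, 2))*123 = -137 + ((2/(5 + 2))*(-1 + 2*(2/(5 + 2))))*123 = -137 + ((2/7)*(-1 + 2*(2/7)))*123 = -137 + ((2*(⅐))*(-1 + 2*(2*(⅐))))*123 = -137 + (2*(-1 + 2*(2/7))/7)*123 = -137 + (2*(-1 + 4/7)/7)*123 = -137 + ((2/7)*(-3/7))*123 = -137 - 6/49*123 = -137 - 738/49 = -7451/49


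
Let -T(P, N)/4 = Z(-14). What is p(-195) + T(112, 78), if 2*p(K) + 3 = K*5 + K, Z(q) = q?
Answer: -1061/2 ≈ -530.50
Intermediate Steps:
T(P, N) = 56 (T(P, N) = -4*(-14) = 56)
p(K) = -3/2 + 3*K (p(K) = -3/2 + (K*5 + K)/2 = -3/2 + (5*K + K)/2 = -3/2 + (6*K)/2 = -3/2 + 3*K)
p(-195) + T(112, 78) = (-3/2 + 3*(-195)) + 56 = (-3/2 - 585) + 56 = -1173/2 + 56 = -1061/2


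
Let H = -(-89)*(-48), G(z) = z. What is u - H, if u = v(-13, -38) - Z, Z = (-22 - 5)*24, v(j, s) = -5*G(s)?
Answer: 5110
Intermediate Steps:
v(j, s) = -5*s
Z = -648 (Z = -27*24 = -648)
H = -4272 (H = -1*4272 = -4272)
u = 838 (u = -5*(-38) - 1*(-648) = 190 + 648 = 838)
u - H = 838 - 1*(-4272) = 838 + 4272 = 5110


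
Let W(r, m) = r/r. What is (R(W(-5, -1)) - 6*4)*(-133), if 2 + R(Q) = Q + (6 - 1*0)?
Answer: 2527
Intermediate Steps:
W(r, m) = 1
R(Q) = 4 + Q (R(Q) = -2 + (Q + (6 - 1*0)) = -2 + (Q + (6 + 0)) = -2 + (Q + 6) = -2 + (6 + Q) = 4 + Q)
(R(W(-5, -1)) - 6*4)*(-133) = ((4 + 1) - 6*4)*(-133) = (5 - 24)*(-133) = -19*(-133) = 2527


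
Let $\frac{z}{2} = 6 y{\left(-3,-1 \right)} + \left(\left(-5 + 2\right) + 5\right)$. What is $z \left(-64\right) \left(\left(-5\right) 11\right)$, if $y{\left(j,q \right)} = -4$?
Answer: $-154880$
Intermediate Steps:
$z = -44$ ($z = 2 \left(6 \left(-4\right) + \left(\left(-5 + 2\right) + 5\right)\right) = 2 \left(-24 + \left(-3 + 5\right)\right) = 2 \left(-24 + 2\right) = 2 \left(-22\right) = -44$)
$z \left(-64\right) \left(\left(-5\right) 11\right) = \left(-44\right) \left(-64\right) \left(\left(-5\right) 11\right) = 2816 \left(-55\right) = -154880$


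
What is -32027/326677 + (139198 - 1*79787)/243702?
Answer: 11603163293/79611838254 ≈ 0.14575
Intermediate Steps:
-32027/326677 + (139198 - 1*79787)/243702 = -32027*1/326677 + (139198 - 79787)*(1/243702) = -32027/326677 + 59411*(1/243702) = -32027/326677 + 59411/243702 = 11603163293/79611838254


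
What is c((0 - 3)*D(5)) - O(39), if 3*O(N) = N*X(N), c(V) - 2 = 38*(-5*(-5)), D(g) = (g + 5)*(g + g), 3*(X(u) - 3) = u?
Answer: 744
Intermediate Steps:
X(u) = 3 + u/3
D(g) = 2*g*(5 + g) (D(g) = (5 + g)*(2*g) = 2*g*(5 + g))
c(V) = 952 (c(V) = 2 + 38*(-5*(-5)) = 2 + 38*25 = 2 + 950 = 952)
O(N) = N*(3 + N/3)/3 (O(N) = (N*(3 + N/3))/3 = N*(3 + N/3)/3)
c((0 - 3)*D(5)) - O(39) = 952 - 39*(9 + 39)/9 = 952 - 39*48/9 = 952 - 1*208 = 952 - 208 = 744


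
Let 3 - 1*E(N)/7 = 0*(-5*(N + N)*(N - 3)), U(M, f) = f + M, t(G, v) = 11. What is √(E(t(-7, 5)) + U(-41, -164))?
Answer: 2*I*√46 ≈ 13.565*I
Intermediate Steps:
U(M, f) = M + f
E(N) = 21 (E(N) = 21 - 0*(-5*(N + N)*(N - 3)) = 21 - 0*(-5*2*N*(-3 + N)) = 21 - 0*(-10*N*(-3 + N)) = 21 - 7*0 = 21 + 0 = 21)
√(E(t(-7, 5)) + U(-41, -164)) = √(21 + (-41 - 164)) = √(21 - 205) = √(-184) = 2*I*√46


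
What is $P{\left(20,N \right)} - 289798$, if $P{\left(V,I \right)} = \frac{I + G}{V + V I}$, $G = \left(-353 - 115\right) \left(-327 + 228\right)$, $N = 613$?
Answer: $- \frac{711734499}{2456} \approx -2.8979 \cdot 10^{5}$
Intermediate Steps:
$G = 46332$ ($G = \left(-468\right) \left(-99\right) = 46332$)
$P{\left(V,I \right)} = \frac{46332 + I}{V + I V}$ ($P{\left(V,I \right)} = \frac{I + 46332}{V + V I} = \frac{46332 + I}{V + I V}$)
$P{\left(20,N \right)} - 289798 = \frac{46332 + 613}{20 \left(1 + 613\right)} - 289798 = \frac{1}{20} \cdot \frac{1}{614} \cdot 46945 - 289798 = \frac{9389}{2456} - 289798 = - \frac{711734499}{2456}$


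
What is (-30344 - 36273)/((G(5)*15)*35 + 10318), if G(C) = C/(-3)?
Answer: -66617/9443 ≈ -7.0546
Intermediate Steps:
G(C) = -C/3 (G(C) = C*(-⅓) = -C/3)
(-30344 - 36273)/((G(5)*15)*35 + 10318) = (-30344 - 36273)/((-⅓*5*15)*35 + 10318) = -66617/(-5/3*15*35 + 10318) = -66617/(-25*35 + 10318) = -66617/(-875 + 10318) = -66617/9443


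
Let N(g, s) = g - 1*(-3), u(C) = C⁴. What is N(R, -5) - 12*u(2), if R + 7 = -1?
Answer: -197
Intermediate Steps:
R = -8 (R = -7 - 1 = -8)
N(g, s) = 3 + g (N(g, s) = g + 3 = 3 + g)
N(R, -5) - 12*u(2) = (3 - 8) - 12*2⁴ = -5 - 12*16 = -5 - 192 = -197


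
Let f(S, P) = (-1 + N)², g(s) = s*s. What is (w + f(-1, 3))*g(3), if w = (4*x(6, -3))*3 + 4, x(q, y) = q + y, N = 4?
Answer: 441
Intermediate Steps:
g(s) = s²
f(S, P) = 9 (f(S, P) = (-1 + 4)² = 3² = 9)
w = 40 (w = (4*(6 - 3))*3 + 4 = (4*3)*3 + 4 = 12*3 + 4 = 36 + 4 = 40)
(w + f(-1, 3))*g(3) = (40 + 9)*3² = 49*9 = 441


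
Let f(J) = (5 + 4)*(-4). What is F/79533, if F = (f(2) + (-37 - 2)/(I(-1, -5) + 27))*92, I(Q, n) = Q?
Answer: -1150/26511 ≈ -0.043378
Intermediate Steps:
f(J) = -36 (f(J) = 9*(-4) = -36)
F = -3450 (F = (-36 + (-37 - 2)/(-1 + 27))*92 = (-36 - 39/26)*92 = (-36 - 39*1/26)*92 = (-36 - 3/2)*92 = -75/2*92 = -3450)
F/79533 = -3450/79533 = -3450*1/79533 = -1150/26511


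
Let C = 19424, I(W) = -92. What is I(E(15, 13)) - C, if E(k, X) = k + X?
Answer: -19516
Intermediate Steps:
E(k, X) = X + k
I(E(15, 13)) - C = -92 - 1*19424 = -92 - 19424 = -19516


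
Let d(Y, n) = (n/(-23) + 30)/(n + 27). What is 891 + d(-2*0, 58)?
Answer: 1742537/1955 ≈ 891.32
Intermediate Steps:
d(Y, n) = (30 - n/23)/(27 + n) (d(Y, n) = (n*(-1/23) + 30)/(27 + n) = (-n/23 + 30)/(27 + n) = (30 - n/23)/(27 + n))
891 + d(-2*0, 58) = 891 + (690 - 1*58)/(23*(27 + 58)) = 891 + (1/23)*(690 - 58)/85 = 891 + (1/23)*(1/85)*632 = 891 + 632/1955 = 1742537/1955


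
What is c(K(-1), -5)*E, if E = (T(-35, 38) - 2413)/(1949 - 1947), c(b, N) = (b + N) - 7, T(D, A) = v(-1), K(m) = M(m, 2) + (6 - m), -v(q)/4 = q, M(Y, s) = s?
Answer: 7227/2 ≈ 3613.5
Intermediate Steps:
v(q) = -4*q
K(m) = 8 - m (K(m) = 2 + (6 - m) = 8 - m)
T(D, A) = 4 (T(D, A) = -4*(-1) = 4)
c(b, N) = -7 + N + b (c(b, N) = (N + b) - 7 = -7 + N + b)
E = -2409/2 (E = (4 - 2413)/(1949 - 1947) = -2409/2 ≈ -1204.5)
c(K(-1), -5)*E = (-7 - 5 + (8 - 1*(-1)))*(-2409/2) = (-7 - 5 + (8 + 1))*(-2409/2) = (-7 - 5 + 9)*(-2409/2) = -3*(-2409/2) = 7227/2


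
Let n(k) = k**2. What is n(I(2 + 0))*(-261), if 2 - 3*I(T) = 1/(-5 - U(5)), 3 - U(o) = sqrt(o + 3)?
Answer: -52229/392 - 435*sqrt(2)/98 ≈ -139.51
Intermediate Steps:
U(o) = 3 - sqrt(3 + o) (U(o) = 3 - sqrt(o + 3) = 3 - sqrt(3 + o))
I(T) = 2/3 - 1/(3*(-8 + 2*sqrt(2))) (I(T) = 2/3 - 1/(3*(-5 - (3 - sqrt(3 + 5)))) = 2/3 - 1/(3*(-5 - (3 - sqrt(8)))) = 2/3 - 1/(3*(-5 - (3 - 2*sqrt(2)))) = 2/3 - 1/(3*(-5 + (-3 + 2*sqrt(2)))) = 2/3 - 1/(3*(-8 + 2*sqrt(2))))
n(I(2 + 0))*(-261) = (5/7 + sqrt(2)/84)**2*(-261) = -261*(5/7 + sqrt(2)/84)**2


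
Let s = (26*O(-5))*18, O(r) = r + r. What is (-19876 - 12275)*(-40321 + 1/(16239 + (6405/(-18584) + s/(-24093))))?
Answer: 1047293978773370583969/807872504447 ≈ 1.2964e+9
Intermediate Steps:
O(r) = 2*r
s = -4680 (s = (26*(2*(-5)))*18 = (26*(-10))*18 = -260*18 = -4680)
(-19876 - 12275)*(-40321 + 1/(16239 + (6405/(-18584) + s/(-24093)))) = (-19876 - 12275)*(-40321 + 1/(16239 + (6405/(-18584) - 4680/(-24093)))) = -32151*(-40321 + 1/(16239 + (6405*(-1/18584) - 4680*(-1/24093)))) = -32151*(-40321 + 1/(16239 + (-6405/18584 + 520/2677))) = -32151*(-40321 + 1/(16239 - 7482505/49749368)) = -32151*(-40321 + 1/(807872504447/49749368)) = -32151*(-40321 + 49749368/807872504447) = -32151*(-32574227202058119/807872504447) = 1047293978773370583969/807872504447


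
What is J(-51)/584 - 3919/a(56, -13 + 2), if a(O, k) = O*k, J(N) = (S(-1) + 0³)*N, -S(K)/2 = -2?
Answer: 270379/44968 ≈ 6.0127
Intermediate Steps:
S(K) = 4 (S(K) = -2*(-2) = 4)
J(N) = 4*N (J(N) = (4 + 0³)*N = (4 + 0)*N = 4*N)
J(-51)/584 - 3919/a(56, -13 + 2) = (4*(-51))/584 - 3919*1/(56*(-13 + 2)) = -204*1/584 - 3919/(56*(-11)) = -51/146 - 3919/(-616) = -51/146 - 3919*(-1/616) = -51/146 + 3919/616 = 270379/44968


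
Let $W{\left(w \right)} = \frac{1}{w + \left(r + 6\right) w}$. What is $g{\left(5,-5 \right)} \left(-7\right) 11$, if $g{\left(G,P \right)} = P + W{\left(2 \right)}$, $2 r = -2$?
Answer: $\frac{4543}{12} \approx 378.58$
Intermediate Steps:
$r = -1$ ($r = \frac{1}{2} \left(-2\right) = -1$)
$W{\left(w \right)} = \frac{1}{6 w}$ ($W{\left(w \right)} = \frac{1}{w + \left(-1 + 6\right) w} = \frac{1}{w + 5 w} = \frac{1}{6 w}$)
$g{\left(G,P \right)} = \frac{1}{12} + P$ ($g{\left(G,P \right)} = P + \frac{1}{6 \cdot 2} = P + \frac{1}{6} \cdot \frac{1}{2} = P + \frac{1}{12} = \frac{1}{12} + P$)
$g{\left(5,-5 \right)} \left(-7\right) 11 = \left(\frac{1}{12} - 5\right) \left(-7\right) 11 = \left(- \frac{59}{12}\right) \left(-7\right) 11 = \frac{413}{12} \cdot 11 = \frac{4543}{12}$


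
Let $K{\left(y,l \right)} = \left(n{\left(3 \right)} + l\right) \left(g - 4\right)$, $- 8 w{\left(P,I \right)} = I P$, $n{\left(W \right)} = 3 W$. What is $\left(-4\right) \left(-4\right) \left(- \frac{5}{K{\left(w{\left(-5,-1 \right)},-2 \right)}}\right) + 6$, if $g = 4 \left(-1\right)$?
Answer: $\frac{52}{7} \approx 7.4286$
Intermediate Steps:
$g = -4$
$w{\left(P,I \right)} = - \frac{I P}{8}$
$K{\left(y,l \right)} = -72 - 8 l$ ($K{\left(y,l \right)} = \left(3 \cdot 3 + l\right) \left(-4 - 4\right) = \left(9 + l\right) \left(-8\right) = -72 - 8 l$)
$\left(-4\right) \left(-4\right) \left(- \frac{5}{K{\left(w{\left(-5,-1 \right)},-2 \right)}}\right) + 6 = \left(-4\right) \left(-4\right) \left(- \frac{5}{-72 - -16}\right) + 6 = 16 \left(- \frac{5}{-72 + 16}\right) + 6 = 16 \left(- \frac{5}{-56}\right) + 6 = 16 \left(\left(-5\right) \left(- \frac{1}{56}\right)\right) + 6 = 16 \cdot \frac{5}{56} + 6 = \frac{10}{7} + 6 = \frac{52}{7}$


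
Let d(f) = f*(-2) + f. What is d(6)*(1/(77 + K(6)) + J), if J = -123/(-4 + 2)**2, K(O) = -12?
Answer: 23973/130 ≈ 184.41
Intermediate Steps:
d(f) = -f (d(f) = -2*f + f = -f)
J = -123/4 (J = -123/((-2)**2) = -123/4 ≈ -30.750)
d(6)*(1/(77 + K(6)) + J) = (-1*6)*(1/(77 - 12) - 123/4) = -6*(1/65 - 123/4) = -6*(-7991/260) = 23973/130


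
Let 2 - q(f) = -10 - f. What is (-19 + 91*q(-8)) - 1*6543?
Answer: -6198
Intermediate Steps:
q(f) = 12 + f (q(f) = 2 - (-10 - f) = 2 + (10 + f) = 12 + f)
(-19 + 91*q(-8)) - 1*6543 = (-19 + 91*(12 - 8)) - 1*6543 = (-19 + 91*4) - 6543 = (-19 + 364) - 6543 = 345 - 6543 = -6198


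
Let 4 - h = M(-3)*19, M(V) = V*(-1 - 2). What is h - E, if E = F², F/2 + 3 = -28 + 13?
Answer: -1463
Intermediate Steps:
F = -36 (F = -6 + 2*(-28 + 13) = -6 + 2*(-15) = -6 - 30 = -36)
M(V) = -3*V (M(V) = V*(-3) = -3*V)
E = 1296 (E = (-36)² = 1296)
h = -167 (h = 4 - (-3*(-3))*19 = 4 - 9*19 = 4 - 1*171 = 4 - 171 = -167)
h - E = -167 - 1*1296 = -167 - 1296 = -1463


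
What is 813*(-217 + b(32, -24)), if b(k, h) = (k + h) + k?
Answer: -143901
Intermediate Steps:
b(k, h) = h + 2*k (b(k, h) = (h + k) + k = h + 2*k)
813*(-217 + b(32, -24)) = 813*(-217 + (-24 + 2*32)) = 813*(-217 + (-24 + 64)) = 813*(-217 + 40) = 813*(-177) = -143901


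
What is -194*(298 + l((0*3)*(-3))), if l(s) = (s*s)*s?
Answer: -57812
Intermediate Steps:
l(s) = s**3 (l(s) = s**2*s = s**3)
-194*(298 + l((0*3)*(-3))) = -194*(298 + ((0*3)*(-3))**3) = -194*(298 + (0*(-3))**3) = -194*(298 + 0**3) = -194*(298 + 0) = -194*298 = -57812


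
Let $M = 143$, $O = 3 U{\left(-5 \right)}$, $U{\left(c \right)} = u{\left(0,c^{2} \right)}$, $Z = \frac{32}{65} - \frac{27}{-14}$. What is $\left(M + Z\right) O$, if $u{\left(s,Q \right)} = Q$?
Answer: $\frac{1984995}{182} \approx 10907.0$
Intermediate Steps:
$Z = \frac{2203}{910}$ ($Z = 32 \cdot \frac{1}{65} - - \frac{27}{14} = \frac{32}{65} + \frac{27}{14} = \frac{2203}{910} \approx 2.4209$)
$U{\left(c \right)} = c^{2}$
$O = 75$ ($O = 3 \left(-5\right)^{2} = 3 \cdot 25 = 75$)
$\left(M + Z\right) O = \left(143 + \frac{2203}{910}\right) 75 = \frac{132333}{910} \cdot 75 = \frac{1984995}{182}$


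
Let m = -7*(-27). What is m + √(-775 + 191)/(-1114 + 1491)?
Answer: 189 + 2*I*√146/377 ≈ 189.0 + 0.064101*I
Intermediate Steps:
m = 189
m + √(-775 + 191)/(-1114 + 1491) = 189 + √(-775 + 191)/(-1114 + 1491) = 189 + √(-584)/377 = 189 + (2*I*√146)*(1/377) = 189 + 2*I*√146/377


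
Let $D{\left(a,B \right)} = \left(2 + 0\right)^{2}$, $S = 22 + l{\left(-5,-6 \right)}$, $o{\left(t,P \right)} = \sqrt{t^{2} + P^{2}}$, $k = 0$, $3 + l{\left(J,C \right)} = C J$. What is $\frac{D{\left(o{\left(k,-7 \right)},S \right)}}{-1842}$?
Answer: $- \frac{2}{921} \approx -0.0021716$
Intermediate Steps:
$l{\left(J,C \right)} = -3 + C J$
$o{\left(t,P \right)} = \sqrt{P^{2} + t^{2}}$
$S = 49$ ($S = 22 - -27 = 22 + \left(-3 + 30\right) = 22 + 27 = 49$)
$D{\left(a,B \right)} = 4$ ($D{\left(a,B \right)} = 2^{2} = 4$)
$\frac{D{\left(o{\left(k,-7 \right)},S \right)}}{-1842} = \frac{4}{-1842} = 4 \left(- \frac{1}{1842}\right) = - \frac{2}{921}$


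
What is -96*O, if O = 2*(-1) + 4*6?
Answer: -2112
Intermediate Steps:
O = 22 (O = -2 + 24 = 22)
-96*O = -96*22 = -2112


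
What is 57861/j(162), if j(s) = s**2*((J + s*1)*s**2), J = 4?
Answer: 2143/4234521888 ≈ 5.0608e-7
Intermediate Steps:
j(s) = s**4*(4 + s) (j(s) = s**2*((4 + s*1)*s**2) = s**2*((4 + s)*s**2) = s**2*(s**2*(4 + s)) = s**4*(4 + s))
57861/j(162) = 57861/((162**4*(4 + 162))) = 57861/((688747536*166)) = 57861/114332090976 = 57861*(1/114332090976) = 2143/4234521888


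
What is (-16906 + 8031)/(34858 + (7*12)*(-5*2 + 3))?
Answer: -1775/6854 ≈ -0.25897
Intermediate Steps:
(-16906 + 8031)/(34858 + (7*12)*(-5*2 + 3)) = -8875/(34858 + 84*(-10 + 3)) = -8875/(34858 + 84*(-7)) = -8875/(34858 - 588) = -8875/34270 = -8875*1/34270 = -1775/6854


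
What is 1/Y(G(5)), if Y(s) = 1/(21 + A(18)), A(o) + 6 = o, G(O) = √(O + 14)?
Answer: 33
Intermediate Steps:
G(O) = √(14 + O)
A(o) = -6 + o
Y(s) = 1/33 (Y(s) = 1/(21 + (-6 + 18)) = 1/(21 + 12) = 1/33)
1/Y(G(5)) = 1/(1/33) = 33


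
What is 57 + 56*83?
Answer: 4705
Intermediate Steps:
57 + 56*83 = 57 + 4648 = 4705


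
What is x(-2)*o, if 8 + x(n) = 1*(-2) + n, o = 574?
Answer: -6888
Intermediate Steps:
x(n) = -10 + n (x(n) = -8 + (1*(-2) + n) = -8 + (-2 + n) = -10 + n)
x(-2)*o = (-10 - 2)*574 = -12*574 = -6888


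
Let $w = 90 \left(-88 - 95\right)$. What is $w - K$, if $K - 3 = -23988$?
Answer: $7515$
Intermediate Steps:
$K = -23985$ ($K = 3 - 23988 = -23985$)
$w = -16470$ ($w = 90 \left(-183\right) = -16470$)
$w - K = -16470 - -23985 = -16470 + 23985 = 7515$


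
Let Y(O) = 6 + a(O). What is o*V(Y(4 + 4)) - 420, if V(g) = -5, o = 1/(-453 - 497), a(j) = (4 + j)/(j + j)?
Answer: -79799/190 ≈ -419.99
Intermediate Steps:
a(j) = (4 + j)/(2*j) (a(j) = (4 + j)/((2*j)) = (4 + j)*(1/(2*j)) = (4 + j)/(2*j))
o = -1/950 (o = 1/(-950) = -1/950 ≈ -0.0010526)
Y(O) = 6 + (4 + O)/(2*O)
o*V(Y(4 + 4)) - 420 = -1/950*(-5) - 420 = 1/190 - 420 = -79799/190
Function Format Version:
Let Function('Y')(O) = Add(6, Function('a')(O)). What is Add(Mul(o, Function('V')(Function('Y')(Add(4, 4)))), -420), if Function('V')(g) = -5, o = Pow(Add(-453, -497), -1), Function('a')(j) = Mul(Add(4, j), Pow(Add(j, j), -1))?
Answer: Rational(-79799, 190) ≈ -419.99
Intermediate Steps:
Function('a')(j) = Mul(Rational(1, 2), Pow(j, -1), Add(4, j)) (Function('a')(j) = Mul(Add(4, j), Pow(Mul(2, j), -1)) = Mul(Add(4, j), Mul(Rational(1, 2), Pow(j, -1))) = Mul(Rational(1, 2), Pow(j, -1), Add(4, j)))
o = Rational(-1, 950) (o = Pow(-950, -1) = Rational(-1, 950) ≈ -0.0010526)
Function('Y')(O) = Add(6, Mul(Rational(1, 2), Pow(O, -1), Add(4, O)))
Add(Mul(o, Function('V')(Function('Y')(Add(4, 4)))), -420) = Add(Mul(Rational(-1, 950), -5), -420) = Add(Rational(1, 190), -420) = Rational(-79799, 190)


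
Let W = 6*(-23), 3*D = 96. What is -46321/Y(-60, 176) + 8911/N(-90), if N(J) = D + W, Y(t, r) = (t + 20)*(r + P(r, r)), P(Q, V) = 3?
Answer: -29446367/379480 ≈ -77.597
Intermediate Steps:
D = 32 (D = (1/3)*96 = 32)
W = -138
Y(t, r) = (3 + r)*(20 + t) (Y(t, r) = (t + 20)*(r + 3) = (20 + t)*(3 + r) = (3 + r)*(20 + t))
N(J) = -106 (N(J) = 32 - 138 = -106)
-46321/Y(-60, 176) + 8911/N(-90) = -46321/(60 + 3*(-60) + 20*176 + 176*(-60)) + 8911/(-106) = -46321/(60 - 180 + 3520 - 10560) + 8911*(-1/106) = -46321/(-7160) - 8911/106 = -46321*(-1/7160) - 8911/106 = 46321/7160 - 8911/106 = -29446367/379480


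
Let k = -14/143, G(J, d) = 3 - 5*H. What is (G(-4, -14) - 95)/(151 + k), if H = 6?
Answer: -17446/21579 ≈ -0.80847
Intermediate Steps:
G(J, d) = -27 (G(J, d) = 3 - 5*6 = 3 - 30 = -27)
k = -14/143 (k = -14*1/143 = -14/143 ≈ -0.097902)
(G(-4, -14) - 95)/(151 + k) = (-27 - 95)/(151 - 14/143) = -122/21579/143 = -122*143/21579 = -17446/21579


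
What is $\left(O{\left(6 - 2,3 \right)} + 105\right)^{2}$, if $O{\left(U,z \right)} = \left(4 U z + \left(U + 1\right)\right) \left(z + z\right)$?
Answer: $178929$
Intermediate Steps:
$O{\left(U,z \right)} = 2 z \left(1 + U + 4 U z\right)$ ($O{\left(U,z \right)} = \left(4 U z + \left(1 + U\right)\right) 2 z = \left(1 + U + 4 U z\right) 2 z = 2 z \left(1 + U + 4 U z\right)$)
$\left(O{\left(6 - 2,3 \right)} + 105\right)^{2} = \left(2 \cdot 3 \left(1 + \left(6 - 2\right) + 4 \left(6 - 2\right) 3\right) + 105\right)^{2} = \left(2 \cdot 3 \left(1 + 4 + 4 \cdot 4 \cdot 3\right) + 105\right)^{2} = \left(2 \cdot 3 \left(1 + 4 + 48\right) + 105\right)^{2} = \left(2 \cdot 3 \cdot 53 + 105\right)^{2} = \left(318 + 105\right)^{2} = 423^{2} = 178929$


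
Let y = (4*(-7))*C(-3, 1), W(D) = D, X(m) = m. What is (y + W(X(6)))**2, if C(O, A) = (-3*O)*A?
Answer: 60516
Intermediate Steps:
C(O, A) = -3*A*O
y = -252 (y = (4*(-7))*(-3*1*(-3)) = -28*9 = -252)
(y + W(X(6)))**2 = (-252 + 6)**2 = (-246)**2 = 60516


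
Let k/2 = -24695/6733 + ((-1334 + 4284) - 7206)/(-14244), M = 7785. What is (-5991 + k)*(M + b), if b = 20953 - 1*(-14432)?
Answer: -2069325775085110/7992071 ≈ -2.5892e+8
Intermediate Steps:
b = 35385 (b = 20953 + 14432 = 35385)
k = -161549966/23976213 (k = 2*(-24695/6733 + ((-1334 + 4284) - 7206)/(-14244)) = 2*(-24695*1/6733 + (2950 - 7206)*(-1/14244)) = 2*(-24695/6733 - 4256*(-1/14244)) = 2*(-24695/6733 + 1064/3561) = 2*(-80774983/23976213) = -161549966/23976213 ≈ -6.7379)
(-5991 + k)*(M + b) = (-5991 - 161549966/23976213)*(7785 + 35385) = -143803042049/23976213*43170 = -2069325775085110/7992071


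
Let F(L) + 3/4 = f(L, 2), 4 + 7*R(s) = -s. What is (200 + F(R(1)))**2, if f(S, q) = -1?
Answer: 628849/16 ≈ 39303.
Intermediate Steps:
R(s) = -4/7 - s/7 (R(s) = -4/7 + (-s)/7 = -4/7 - s/7)
F(L) = -7/4 (F(L) = -3/4 - 1 = -7/4)
(200 + F(R(1)))**2 = (200 - 7/4)**2 = (793/4)**2 = 628849/16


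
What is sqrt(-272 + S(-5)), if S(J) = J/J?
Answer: I*sqrt(271) ≈ 16.462*I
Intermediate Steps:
S(J) = 1
sqrt(-272 + S(-5)) = sqrt(-272 + 1) = sqrt(-271) = I*sqrt(271)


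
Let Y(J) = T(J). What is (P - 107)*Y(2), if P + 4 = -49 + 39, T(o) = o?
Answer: -242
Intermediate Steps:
P = -14 (P = -4 + (-49 + 39) = -4 - 10 = -14)
Y(J) = J
(P - 107)*Y(2) = (-14 - 107)*2 = -121*2 = -242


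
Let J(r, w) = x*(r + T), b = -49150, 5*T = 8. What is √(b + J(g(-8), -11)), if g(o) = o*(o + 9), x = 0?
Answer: 5*I*√1966 ≈ 221.7*I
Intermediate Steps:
T = 8/5 (T = (⅕)*8 = 8/5 ≈ 1.6000)
g(o) = o*(9 + o)
J(r, w) = 0 (J(r, w) = 0*(r + 8/5) = 0*(8/5 + r) = 0)
√(b + J(g(-8), -11)) = √(-49150 + 0) = √(-49150) = 5*I*√1966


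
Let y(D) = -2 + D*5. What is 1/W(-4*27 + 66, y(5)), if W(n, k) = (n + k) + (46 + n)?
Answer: -1/15 ≈ -0.066667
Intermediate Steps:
y(D) = -2 + 5*D
W(n, k) = 46 + k + 2*n (W(n, k) = (k + n) + (46 + n) = 46 + k + 2*n)
1/W(-4*27 + 66, y(5)) = 1/(46 + (-2 + 5*5) + 2*(-4*27 + 66)) = 1/(46 + (-2 + 25) + 2*(-108 + 66)) = 1/(46 + 23 + 2*(-42)) = 1/(46 + 23 - 84) = 1/(-15) = -1/15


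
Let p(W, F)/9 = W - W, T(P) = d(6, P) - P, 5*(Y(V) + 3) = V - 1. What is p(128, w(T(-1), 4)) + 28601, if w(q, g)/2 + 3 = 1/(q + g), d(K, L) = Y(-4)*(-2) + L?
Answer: 28601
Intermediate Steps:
Y(V) = -16/5 + V/5 (Y(V) = -3 + (V - 1)/5 = -3 + (-1 + V)/5 = -3 + (-⅕ + V/5) = -16/5 + V/5)
d(K, L) = 8 + L (d(K, L) = (-16/5 + (⅕)*(-4))*(-2) + L = (-16/5 - ⅘)*(-2) + L = -4*(-2) + L = 8 + L)
T(P) = 8 (T(P) = (8 + P) - P = 8)
w(q, g) = -6 + 2/(g + q) (w(q, g) = -6 + 2/(q + g) = -6 + 2/(g + q))
p(W, F) = 0 (p(W, F) = 9*(W - W) = 9*0 = 0)
p(128, w(T(-1), 4)) + 28601 = 0 + 28601 = 28601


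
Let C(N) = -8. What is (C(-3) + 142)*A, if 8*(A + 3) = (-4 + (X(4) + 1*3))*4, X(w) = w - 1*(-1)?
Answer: -134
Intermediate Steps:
X(w) = 1 + w (X(w) = w + 1 = 1 + w)
A = -1 (A = -3 + ((-4 + ((1 + 4) + 1*3))*4)/8 = -3 + ((-4 + (5 + 3))*4)/8 = -3 + ((-4 + 8)*4)/8 = -3 + (4*4)/8 = -3 + (⅛)*16 = -3 + 2 = -1)
(C(-3) + 142)*A = (-8 + 142)*(-1) = 134*(-1) = -134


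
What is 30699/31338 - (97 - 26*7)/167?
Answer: 865607/581494 ≈ 1.4886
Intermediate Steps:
30699/31338 - (97 - 26*7)/167 = 30699*(1/31338) - (97 - 182)*(1/167) = 3411/3482 - 1*(-85)*(1/167) = 3411/3482 + 85*(1/167) = 3411/3482 + 85/167 = 865607/581494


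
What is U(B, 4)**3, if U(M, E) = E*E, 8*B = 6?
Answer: 4096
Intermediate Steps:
B = 3/4 (B = (1/8)*6 = 3/4 ≈ 0.75000)
U(M, E) = E**2
U(B, 4)**3 = (4**2)**3 = 16**3 = 4096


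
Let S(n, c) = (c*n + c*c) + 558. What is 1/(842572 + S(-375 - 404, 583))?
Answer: 1/728862 ≈ 1.3720e-6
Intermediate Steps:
S(n, c) = 558 + c**2 + c*n (S(n, c) = (c*n + c**2) + 558 = (c**2 + c*n) + 558 = 558 + c**2 + c*n)
1/(842572 + S(-375 - 404, 583)) = 1/(842572 + (558 + 583**2 + 583*(-375 - 404))) = 1/(842572 + (558 + 339889 + 583*(-779))) = 1/(842572 + (558 + 339889 - 454157)) = 1/(842572 - 113710) = 1/728862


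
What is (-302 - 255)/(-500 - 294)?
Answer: 557/794 ≈ 0.70151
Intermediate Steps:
(-302 - 255)/(-500 - 294) = -557/(-794) = -557*(-1/794) = 557/794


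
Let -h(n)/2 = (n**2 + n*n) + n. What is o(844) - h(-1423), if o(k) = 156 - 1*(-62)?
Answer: 8097088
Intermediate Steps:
h(n) = -4*n**2 - 2*n (h(n) = -2*((n**2 + n*n) + n) = -2*((n**2 + n**2) + n) = -2*(2*n**2 + n) = -2*(n + 2*n**2) = -4*n**2 - 2*n)
o(k) = 218 (o(k) = 156 + 62 = 218)
o(844) - h(-1423) = 218 - (-2)*(-1423)*(1 + 2*(-1423)) = 218 - (-2)*(-1423)*(1 - 2846) = 218 - (-2)*(-1423)*(-2845) = 218 - 1*(-8096870) = 218 + 8096870 = 8097088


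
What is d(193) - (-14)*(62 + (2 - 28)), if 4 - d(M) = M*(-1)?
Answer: 701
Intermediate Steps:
d(M) = 4 + M (d(M) = 4 - M*(-1) = 4 - (-1)*M = 4 + M)
d(193) - (-14)*(62 + (2 - 28)) = (4 + 193) - (-14)*(62 + (2 - 28)) = 197 - (-14)*(62 - 26) = 197 - (-14)*36 = 197 - 1*(-504) = 197 + 504 = 701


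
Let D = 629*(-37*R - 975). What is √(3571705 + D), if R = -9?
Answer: √3167887 ≈ 1779.9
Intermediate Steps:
D = -403818 (D = 629*(-37*(-9) - 975) = 629*(333 - 975) = 629*(-642) = -403818)
√(3571705 + D) = √(3571705 - 403818) = √3167887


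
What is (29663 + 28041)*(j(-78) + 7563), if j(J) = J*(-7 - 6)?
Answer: 494927208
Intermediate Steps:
j(J) = -13*J (j(J) = J*(-13) = -13*J)
(29663 + 28041)*(j(-78) + 7563) = (29663 + 28041)*(-13*(-78) + 7563) = 57704*(1014 + 7563) = 57704*8577 = 494927208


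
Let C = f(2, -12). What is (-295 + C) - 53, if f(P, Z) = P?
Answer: -346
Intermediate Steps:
C = 2
(-295 + C) - 53 = (-295 + 2) - 53 = -293 - 53 = -346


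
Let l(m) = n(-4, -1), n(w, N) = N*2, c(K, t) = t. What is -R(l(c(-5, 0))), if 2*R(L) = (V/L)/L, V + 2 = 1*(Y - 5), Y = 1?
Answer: ¾ ≈ 0.75000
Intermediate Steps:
n(w, N) = 2*N
l(m) = -2 (l(m) = 2*(-1) = -2)
V = -6 (V = -2 + 1*(1 - 5) = -2 + 1*(-4) = -2 - 4 = -6)
R(L) = -3/L² (R(L) = ((-6/L)/L)/2 = (-6/L²)/2 = -3/L²)
-R(l(c(-5, 0))) = -(-3)/(-2)² = -(-3)/4 = -1*(-¾) = ¾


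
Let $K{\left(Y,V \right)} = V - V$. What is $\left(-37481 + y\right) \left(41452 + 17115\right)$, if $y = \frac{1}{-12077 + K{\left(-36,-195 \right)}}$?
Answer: $- \frac{26510823311546}{12077} \approx -2.1951 \cdot 10^{9}$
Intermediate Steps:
$K{\left(Y,V \right)} = 0$
$y = - \frac{1}{12077}$ ($y = \frac{1}{-12077 + 0} = \frac{1}{-12077} = - \frac{1}{12077} \approx -8.2802 \cdot 10^{-5}$)
$\left(-37481 + y\right) \left(41452 + 17115\right) = \left(-37481 - \frac{1}{12077}\right) \left(41452 + 17115\right) = \left(- \frac{452658038}{12077}\right) 58567 = - \frac{26510823311546}{12077}$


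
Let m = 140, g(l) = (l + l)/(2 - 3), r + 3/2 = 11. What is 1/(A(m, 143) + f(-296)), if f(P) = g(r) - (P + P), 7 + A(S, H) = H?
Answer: 1/709 ≈ 0.0014104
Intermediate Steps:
r = 19/2 (r = -3/2 + 11 = 19/2 ≈ 9.5000)
g(l) = -2*l (g(l) = (2*l)/(-1) = (2*l)*(-1) = -2*l)
A(S, H) = -7 + H
f(P) = -19 - 2*P (f(P) = -2*19/2 - (P + P) = -19 - 2*P)
1/(A(m, 143) + f(-296)) = 1/((-7 + 143) + (-19 - 2*(-296))) = 1/(136 + (-19 + 592)) = 1/(136 + 573) = 1/709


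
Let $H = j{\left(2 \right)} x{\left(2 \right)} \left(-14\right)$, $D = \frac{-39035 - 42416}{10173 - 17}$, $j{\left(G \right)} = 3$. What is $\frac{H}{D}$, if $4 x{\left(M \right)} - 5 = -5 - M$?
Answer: $- \frac{213276}{81451} \approx -2.6185$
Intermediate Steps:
$x{\left(M \right)} = - \frac{M}{4}$ ($x{\left(M \right)} = \frac{5}{4} + \frac{-5 - M}{4} = \frac{5}{4} - \left(\frac{5}{4} + \frac{M}{4}\right) = - \frac{M}{4}$)
$D = - \frac{81451}{10156} \approx -8.02$
$H = 21$ ($H = 3 \left(\left(- \frac{1}{4}\right) 2\right) \left(-14\right) = 3 \left(- \frac{1}{2}\right) \left(-14\right) = \left(- \frac{3}{2}\right) \left(-14\right) = 21$)
$\frac{H}{D} = \frac{21}{- \frac{81451}{10156}} = 21 \left(- \frac{10156}{81451}\right) = - \frac{213276}{81451}$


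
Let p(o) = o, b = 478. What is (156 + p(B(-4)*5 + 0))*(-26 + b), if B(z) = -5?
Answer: 59212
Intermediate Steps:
(156 + p(B(-4)*5 + 0))*(-26 + b) = (156 + (-5*5 + 0))*(-26 + 478) = (156 + (-25 + 0))*452 = (156 - 25)*452 = 131*452 = 59212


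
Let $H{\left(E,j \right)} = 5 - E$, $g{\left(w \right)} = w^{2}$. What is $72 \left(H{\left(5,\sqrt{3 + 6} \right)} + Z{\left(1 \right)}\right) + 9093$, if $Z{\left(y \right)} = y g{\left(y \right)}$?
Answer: $9165$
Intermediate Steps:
$Z{\left(y \right)} = y^{3}$ ($Z{\left(y \right)} = y y^{2} = y^{3}$)
$72 \left(H{\left(5,\sqrt{3 + 6} \right)} + Z{\left(1 \right)}\right) + 9093 = 72 \left(\left(5 - 5\right) + 1^{3}\right) + 9093 = 72 \left(\left(5 - 5\right) + 1\right) + 9093 = 72 \left(0 + 1\right) + 9093 = 72 \cdot 1 + 9093 = 72 + 9093 = 9165$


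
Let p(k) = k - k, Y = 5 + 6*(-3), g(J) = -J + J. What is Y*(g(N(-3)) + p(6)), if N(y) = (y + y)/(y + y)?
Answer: 0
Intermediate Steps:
N(y) = 1 (N(y) = (2*y)/((2*y)) = (2*y)*(1/(2*y)) = 1)
g(J) = 0
Y = -13 (Y = 5 - 18 = -13)
p(k) = 0
Y*(g(N(-3)) + p(6)) = -13*(0 + 0) = -13*0 = 0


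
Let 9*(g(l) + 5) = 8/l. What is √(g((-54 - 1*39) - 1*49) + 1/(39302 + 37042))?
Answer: I*√36772128862178/2710212 ≈ 2.2375*I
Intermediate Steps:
g(l) = -5 + 8/(9*l) (g(l) = -5 + (8/l)/9 = -5 + 8/(9*l))
√(g((-54 - 1*39) - 1*49) + 1/(39302 + 37042)) = √((-5 + 8/(9*((-54 - 1*39) - 1*49))) + 1/(39302 + 37042)) = √((-5 + 8/(9*((-54 - 39) - 49))) + 1/76344) = √((-5 + 8/(9*(-93 - 49))) + 1/76344) = √((-5 + (8/9)/(-142)) + 1/76344) = √((-5 + (8/9)*(-1/142)) + 1/76344) = √((-5 - 4/639) + 1/76344) = √(-3199/639 + 1/76344) = √(-81407939/16261272) = I*√36772128862178/2710212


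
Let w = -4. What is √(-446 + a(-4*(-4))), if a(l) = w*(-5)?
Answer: I*√426 ≈ 20.64*I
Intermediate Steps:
a(l) = 20 (a(l) = -4*(-5) = 20)
√(-446 + a(-4*(-4))) = √(-446 + 20) = √(-426) = I*√426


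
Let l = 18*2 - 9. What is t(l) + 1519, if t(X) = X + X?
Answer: 1573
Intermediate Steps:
l = 27 (l = 36 - 9 = 27)
t(X) = 2*X
t(l) + 1519 = 2*27 + 1519 = 54 + 1519 = 1573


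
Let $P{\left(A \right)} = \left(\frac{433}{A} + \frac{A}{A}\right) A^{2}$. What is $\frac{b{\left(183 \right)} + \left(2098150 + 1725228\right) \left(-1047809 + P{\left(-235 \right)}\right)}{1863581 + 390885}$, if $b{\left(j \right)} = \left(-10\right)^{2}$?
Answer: $- \frac{2092035828521}{1127233} \approx -1.8559 \cdot 10^{6}$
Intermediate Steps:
$P{\left(A \right)} = A^{2} \left(1 + \frac{433}{A}\right)$ ($P{\left(A \right)} = \left(\frac{433}{A} + 1\right) A^{2} = \left(1 + \frac{433}{A}\right) A^{2} = A^{2} \left(1 + \frac{433}{A}\right)$)
$b{\left(j \right)} = 100$
$\frac{b{\left(183 \right)} + \left(2098150 + 1725228\right) \left(-1047809 + P{\left(-235 \right)}\right)}{1863581 + 390885} = \frac{100 + \left(2098150 + 1725228\right) \left(-1047809 - 235 \left(433 - 235\right)\right)}{1863581 + 390885} = \frac{100 + 3823378 \left(-1047809 - 46530\right)}{2254466} = \left(100 + 3823378 \left(-1047809 - 46530\right)\right) \frac{1}{2254466} = \left(100 + 3823378 \left(-1094339\right)\right) \frac{1}{2254466} = \left(100 - 4184071657142\right) \frac{1}{2254466} = \left(-4184071657042\right) \frac{1}{2254466} = - \frac{2092035828521}{1127233}$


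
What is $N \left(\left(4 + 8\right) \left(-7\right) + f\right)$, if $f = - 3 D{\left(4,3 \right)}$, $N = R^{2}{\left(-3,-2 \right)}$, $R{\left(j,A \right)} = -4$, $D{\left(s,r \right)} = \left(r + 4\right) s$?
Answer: $-2688$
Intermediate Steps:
$D{\left(s,r \right)} = s \left(4 + r\right)$ ($D{\left(s,r \right)} = \left(4 + r\right) s = s \left(4 + r\right)$)
$N = 16$ ($N = \left(-4\right)^{2} = 16$)
$f = -84$ ($f = - 3 \cdot 4 \left(4 + 3\right) = - 3 \cdot 4 \cdot 7 = \left(-3\right) 28 = -84$)
$N \left(\left(4 + 8\right) \left(-7\right) + f\right) = 16 \left(\left(4 + 8\right) \left(-7\right) - 84\right) = 16 \left(12 \left(-7\right) - 84\right) = 16 \left(-84 - 84\right) = 16 \left(-168\right) = -2688$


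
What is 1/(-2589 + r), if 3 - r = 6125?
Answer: -1/8711 ≈ -0.00011480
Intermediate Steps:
r = -6122 (r = 3 - 1*6125 = 3 - 6125 = -6122)
1/(-2589 + r) = 1/(-2589 - 6122) = 1/(-8711) = -1/8711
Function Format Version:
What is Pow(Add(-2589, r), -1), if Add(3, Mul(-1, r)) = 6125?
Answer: Rational(-1, 8711) ≈ -0.00011480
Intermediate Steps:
r = -6122 (r = Add(3, Mul(-1, 6125)) = Add(3, -6125) = -6122)
Pow(Add(-2589, r), -1) = Pow(Add(-2589, -6122), -1) = Pow(-8711, -1) = Rational(-1, 8711)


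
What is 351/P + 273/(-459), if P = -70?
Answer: -60073/10710 ≈ -5.6091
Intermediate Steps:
351/P + 273/(-459) = 351/(-70) + 273/(-459) = 351*(-1/70) + 273*(-1/459) = -351/70 - 91/153 = -60073/10710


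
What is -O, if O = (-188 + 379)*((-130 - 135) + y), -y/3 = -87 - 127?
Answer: -72007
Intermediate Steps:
y = 642 (y = -3*(-87 - 127) = -3*(-214) = 642)
O = 72007 (O = (-188 + 379)*((-130 - 135) + 642) = 191*(-265 + 642) = 191*377 = 72007)
-O = -1*72007 = -72007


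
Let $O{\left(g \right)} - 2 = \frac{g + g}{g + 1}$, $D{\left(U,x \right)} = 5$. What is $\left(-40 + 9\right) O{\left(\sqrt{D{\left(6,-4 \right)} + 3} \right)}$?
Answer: $- \frac{930}{7} + \frac{124 \sqrt{2}}{7} \approx -107.81$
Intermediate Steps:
$O{\left(g \right)} = 2 + \frac{2 g}{1 + g}$ ($O{\left(g \right)} = 2 + \frac{g + g}{g + 1} = 2 + \frac{2 g}{1 + g}$)
$\left(-40 + 9\right) O{\left(\sqrt{D{\left(6,-4 \right)} + 3} \right)} = \left(-40 + 9\right) \frac{2 \left(1 + 2 \sqrt{5 + 3}\right)}{1 + \sqrt{5 + 3}} = - 31 \frac{2 \left(1 + 2 \sqrt{8}\right)}{1 + \sqrt{8}} = - 31 \frac{2 \left(1 + 2 \cdot 2 \sqrt{2}\right)}{1 + 2 \sqrt{2}} = - 31 \frac{2 \left(1 + 4 \sqrt{2}\right)}{1 + 2 \sqrt{2}} = - \frac{62 \left(1 + 4 \sqrt{2}\right)}{1 + 2 \sqrt{2}}$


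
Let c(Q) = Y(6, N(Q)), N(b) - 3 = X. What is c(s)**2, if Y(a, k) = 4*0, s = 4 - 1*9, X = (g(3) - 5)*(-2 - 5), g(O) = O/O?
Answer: 0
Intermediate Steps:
g(O) = 1
X = 28 (X = (1 - 5)*(-2 - 5) = -4*(-7) = 28)
s = -5 (s = 4 - 9 = -5)
N(b) = 31 (N(b) = 3 + 28 = 31)
Y(a, k) = 0
c(Q) = 0
c(s)**2 = 0**2 = 0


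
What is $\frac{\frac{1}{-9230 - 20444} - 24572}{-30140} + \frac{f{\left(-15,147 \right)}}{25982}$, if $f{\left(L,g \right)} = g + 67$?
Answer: $\frac{869825417069}{1056256119160} \approx 0.8235$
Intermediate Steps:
$f{\left(L,g \right)} = 67 + g$
$\frac{\frac{1}{-9230 - 20444} - 24572}{-30140} + \frac{f{\left(-15,147 \right)}}{25982} = \frac{\frac{1}{-9230 - 20444} - 24572}{-30140} + \frac{67 + 147}{25982} = \left(\frac{1}{-29674} - 24572\right) \left(- \frac{1}{30140}\right) + 214 \cdot \frac{1}{25982} = \left(- \frac{1}{29674} - 24572\right) \left(- \frac{1}{30140}\right) + \frac{107}{12991} = \left(- \frac{729149529}{29674}\right) \left(- \frac{1}{30140}\right) + \frac{107}{12991} = \frac{729149529}{894374360} + \frac{107}{12991} = \frac{869825417069}{1056256119160}$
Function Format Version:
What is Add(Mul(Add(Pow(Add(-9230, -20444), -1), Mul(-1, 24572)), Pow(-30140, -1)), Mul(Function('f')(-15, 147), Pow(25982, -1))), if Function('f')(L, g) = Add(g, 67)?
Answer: Rational(869825417069, 1056256119160) ≈ 0.82350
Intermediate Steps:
Function('f')(L, g) = Add(67, g)
Add(Mul(Add(Pow(Add(-9230, -20444), -1), Mul(-1, 24572)), Pow(-30140, -1)), Mul(Function('f')(-15, 147), Pow(25982, -1))) = Add(Mul(Add(Pow(Add(-9230, -20444), -1), Mul(-1, 24572)), Pow(-30140, -1)), Mul(Add(67, 147), Pow(25982, -1))) = Add(Mul(Add(Pow(-29674, -1), -24572), Rational(-1, 30140)), Mul(214, Rational(1, 25982))) = Add(Mul(Add(Rational(-1, 29674), -24572), Rational(-1, 30140)), Rational(107, 12991)) = Add(Mul(Rational(-729149529, 29674), Rational(-1, 30140)), Rational(107, 12991)) = Add(Rational(729149529, 894374360), Rational(107, 12991)) = Rational(869825417069, 1056256119160)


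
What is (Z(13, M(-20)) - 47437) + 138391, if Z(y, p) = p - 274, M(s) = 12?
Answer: 90692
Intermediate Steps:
Z(y, p) = -274 + p
(Z(13, M(-20)) - 47437) + 138391 = ((-274 + 12) - 47437) + 138391 = (-262 - 47437) + 138391 = -47699 + 138391 = 90692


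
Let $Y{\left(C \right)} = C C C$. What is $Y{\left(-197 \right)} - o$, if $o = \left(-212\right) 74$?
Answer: $-7629685$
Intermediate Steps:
$o = -15688$
$Y{\left(C \right)} = C^{3}$ ($Y{\left(C \right)} = C^{2} C = C^{3}$)
$Y{\left(-197 \right)} - o = \left(-197\right)^{3} - -15688 = -7645373 + 15688 = -7629685$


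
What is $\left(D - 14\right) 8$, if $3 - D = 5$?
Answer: $-128$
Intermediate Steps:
$D = -2$ ($D = 3 - 5 = -2$)
$\left(D - 14\right) 8 = \left(-2 - 14\right) 8 = \left(-16\right) 8 = -128$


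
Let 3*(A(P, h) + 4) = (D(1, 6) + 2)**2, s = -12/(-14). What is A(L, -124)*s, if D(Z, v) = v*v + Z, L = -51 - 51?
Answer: 3018/7 ≈ 431.14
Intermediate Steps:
L = -102
D(Z, v) = Z + v**2 (D(Z, v) = v**2 + Z = Z + v**2)
s = 6/7 (s = -12*(-1/14) = 6/7 ≈ 0.85714)
A(P, h) = 503 (A(P, h) = -4 + ((1 + 6**2) + 2)**2/3 = -4 + ((1 + 36) + 2)**2/3 = -4 + (37 + 2)**2/3 = -4 + (1/3)*39**2 = -4 + (1/3)*1521 = -4 + 507 = 503)
A(L, -124)*s = 503*(6/7) = 3018/7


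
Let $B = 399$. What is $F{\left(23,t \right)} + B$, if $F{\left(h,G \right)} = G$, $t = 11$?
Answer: $410$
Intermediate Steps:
$F{\left(23,t \right)} + B = 11 + 399 = 410$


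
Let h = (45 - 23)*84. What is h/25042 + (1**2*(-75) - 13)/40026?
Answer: 17941088/250582773 ≈ 0.071597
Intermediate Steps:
h = 1848 (h = 22*84 = 1848)
h/25042 + (1**2*(-75) - 13)/40026 = 1848/25042 + (1**2*(-75) - 13)/40026 = 1848*(1/25042) + (1*(-75) - 13)*(1/40026) = 924/12521 + (-75 - 13)*(1/40026) = 924/12521 - 88*1/40026 = 924/12521 - 44/20013 = 17941088/250582773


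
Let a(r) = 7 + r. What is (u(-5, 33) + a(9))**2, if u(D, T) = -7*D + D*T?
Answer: 12996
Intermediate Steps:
(u(-5, 33) + a(9))**2 = (-5*(-7 + 33) + (7 + 9))**2 = (-5*26 + 16)**2 = (-130 + 16)**2 = (-114)**2 = 12996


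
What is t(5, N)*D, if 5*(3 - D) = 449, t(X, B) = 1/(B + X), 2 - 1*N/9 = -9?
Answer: -217/260 ≈ -0.83462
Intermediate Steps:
N = 99 (N = 18 - 9*(-9) = 18 + 81 = 99)
D = -434/5 (D = 3 - 1/5*449 = 3 - 449/5 = -434/5 ≈ -86.800)
t(5, N)*D = -434/5/(99 + 5) = -434/5/104 = (1/104)*(-434/5) = -217/260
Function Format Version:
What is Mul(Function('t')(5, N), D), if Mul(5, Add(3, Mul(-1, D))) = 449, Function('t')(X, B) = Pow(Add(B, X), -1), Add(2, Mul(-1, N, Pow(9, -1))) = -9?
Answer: Rational(-217, 260) ≈ -0.83462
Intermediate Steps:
N = 99 (N = Add(18, Mul(-9, -9)) = Add(18, 81) = 99)
D = Rational(-434, 5) (D = Add(3, Mul(Rational(-1, 5), 449)) = Add(3, Rational(-449, 5)) = Rational(-434, 5) ≈ -86.800)
Mul(Function('t')(5, N), D) = Mul(Pow(Add(99, 5), -1), Rational(-434, 5)) = Mul(Pow(104, -1), Rational(-434, 5)) = Mul(Rational(1, 104), Rational(-434, 5)) = Rational(-217, 260)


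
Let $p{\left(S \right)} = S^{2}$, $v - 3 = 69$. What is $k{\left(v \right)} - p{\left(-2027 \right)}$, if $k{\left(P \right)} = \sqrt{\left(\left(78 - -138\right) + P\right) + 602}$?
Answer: $-4108729 + \sqrt{890} \approx -4.1087 \cdot 10^{6}$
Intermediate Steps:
$v = 72$ ($v = 3 + 69 = 72$)
$k{\left(P \right)} = \sqrt{818 + P}$ ($k{\left(P \right)} = \sqrt{\left(\left(78 + 138\right) + P\right) + 602} = \sqrt{\left(216 + P\right) + 602} = \sqrt{818 + P}$)
$k{\left(v \right)} - p{\left(-2027 \right)} = \sqrt{818 + 72} - \left(-2027\right)^{2} = \sqrt{890} - 4108729 = -4108729 + \sqrt{890}$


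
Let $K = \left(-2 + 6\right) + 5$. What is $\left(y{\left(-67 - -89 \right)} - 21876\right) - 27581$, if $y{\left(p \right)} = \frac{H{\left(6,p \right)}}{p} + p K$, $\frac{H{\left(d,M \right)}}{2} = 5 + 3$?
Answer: $- \frac{541841}{11} \approx -49258.0$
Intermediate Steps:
$K = 9$ ($K = 4 + 5 = 9$)
$H{\left(d,M \right)} = 16$ ($H{\left(d,M \right)} = 2 \left(5 + 3\right) = 2 \cdot 8 = 16$)
$y{\left(p \right)} = 9 p + \frac{16}{p}$ ($y{\left(p \right)} = \frac{16}{p} + p 9 = \frac{16}{p} + 9 p = 9 p + \frac{16}{p}$)
$\left(y{\left(-67 - -89 \right)} - 21876\right) - 27581 = \left(\left(9 \left(-67 - -89\right) + \frac{16}{-67 - -89}\right) - 21876\right) - 27581 = \left(\left(9 \left(-67 + 89\right) + \frac{16}{-67 + 89}\right) - 21876\right) - 27581 = \left(\left(9 \cdot 22 + \frac{16}{22}\right) - 21876\right) - 27581 = \left(\left(198 + 16 \cdot \frac{1}{22}\right) - 21876\right) - 27581 = \left(\left(198 + \frac{8}{11}\right) - 21876\right) - 27581 = \left(\frac{2186}{11} - 21876\right) - 27581 = - \frac{238450}{11} - 27581 = - \frac{541841}{11}$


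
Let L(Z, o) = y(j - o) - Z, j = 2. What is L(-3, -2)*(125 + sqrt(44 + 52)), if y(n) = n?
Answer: 875 + 28*sqrt(6) ≈ 943.59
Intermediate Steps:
L(Z, o) = 2 - Z - o (L(Z, o) = (2 - o) - Z = 2 - Z - o)
L(-3, -2)*(125 + sqrt(44 + 52)) = (2 - 1*(-3) - 1*(-2))*(125 + sqrt(44 + 52)) = (2 + 3 + 2)*(125 + sqrt(96)) = 7*(125 + 4*sqrt(6)) = 875 + 28*sqrt(6)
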